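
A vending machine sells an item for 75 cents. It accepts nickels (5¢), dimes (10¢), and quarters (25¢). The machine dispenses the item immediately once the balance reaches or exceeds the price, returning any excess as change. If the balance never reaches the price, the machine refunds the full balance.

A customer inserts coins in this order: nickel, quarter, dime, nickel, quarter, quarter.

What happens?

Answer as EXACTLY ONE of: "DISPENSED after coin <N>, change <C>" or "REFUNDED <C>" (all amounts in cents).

Answer: DISPENSED after coin 6, change 20

Derivation:
Price: 75¢
Coin 1 (nickel, 5¢): balance = 5¢
Coin 2 (quarter, 25¢): balance = 30¢
Coin 3 (dime, 10¢): balance = 40¢
Coin 4 (nickel, 5¢): balance = 45¢
Coin 5 (quarter, 25¢): balance = 70¢
Coin 6 (quarter, 25¢): balance = 95¢
  → balance >= price → DISPENSE, change = 95 - 75 = 20¢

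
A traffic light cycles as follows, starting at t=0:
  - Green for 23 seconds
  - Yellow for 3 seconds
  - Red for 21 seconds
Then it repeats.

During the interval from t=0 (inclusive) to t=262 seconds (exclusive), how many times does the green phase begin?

Cycle = 23+3+21 = 47s
green phase starts at t = k*47 + 0 for k=0,1,2,...
Need k*47+0 < 262 → k < 5.574
k ∈ {0, ..., 5} → 6 starts

Answer: 6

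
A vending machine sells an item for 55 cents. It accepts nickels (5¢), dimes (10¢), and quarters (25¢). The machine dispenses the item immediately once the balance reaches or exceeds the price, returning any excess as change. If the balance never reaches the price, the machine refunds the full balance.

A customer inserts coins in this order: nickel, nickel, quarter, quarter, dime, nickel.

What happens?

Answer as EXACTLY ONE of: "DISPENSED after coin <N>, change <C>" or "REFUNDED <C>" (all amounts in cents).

Price: 55¢
Coin 1 (nickel, 5¢): balance = 5¢
Coin 2 (nickel, 5¢): balance = 10¢
Coin 3 (quarter, 25¢): balance = 35¢
Coin 4 (quarter, 25¢): balance = 60¢
  → balance >= price → DISPENSE, change = 60 - 55 = 5¢

Answer: DISPENSED after coin 4, change 5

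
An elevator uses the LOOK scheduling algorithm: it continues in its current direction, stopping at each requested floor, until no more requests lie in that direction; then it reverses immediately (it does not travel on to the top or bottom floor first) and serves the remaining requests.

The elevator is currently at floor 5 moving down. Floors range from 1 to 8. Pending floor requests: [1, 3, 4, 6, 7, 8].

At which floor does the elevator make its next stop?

Answer: 4

Derivation:
Current floor: 5, direction: down
Requests above: [6, 7, 8]
Requests below: [1, 3, 4]
Moving down and requests lie below → nearest below is max([1, 3, 4]) = 4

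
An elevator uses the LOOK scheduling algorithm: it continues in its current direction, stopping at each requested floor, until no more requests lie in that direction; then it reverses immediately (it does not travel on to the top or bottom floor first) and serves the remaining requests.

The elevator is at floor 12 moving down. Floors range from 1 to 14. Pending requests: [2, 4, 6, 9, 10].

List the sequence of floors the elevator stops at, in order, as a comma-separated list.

Current: 12, moving DOWN
Serve below first (descending): [10, 9, 6, 4, 2]
Then reverse, serve above (ascending): []

Answer: 10, 9, 6, 4, 2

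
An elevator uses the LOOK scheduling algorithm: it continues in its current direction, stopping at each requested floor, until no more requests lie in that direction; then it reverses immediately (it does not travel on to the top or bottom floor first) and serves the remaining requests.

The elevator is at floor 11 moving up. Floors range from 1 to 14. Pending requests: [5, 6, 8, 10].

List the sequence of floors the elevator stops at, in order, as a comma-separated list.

Current: 11, moving UP
Serve above first (ascending): []
Then reverse, serve below (descending): [10, 8, 6, 5]

Answer: 10, 8, 6, 5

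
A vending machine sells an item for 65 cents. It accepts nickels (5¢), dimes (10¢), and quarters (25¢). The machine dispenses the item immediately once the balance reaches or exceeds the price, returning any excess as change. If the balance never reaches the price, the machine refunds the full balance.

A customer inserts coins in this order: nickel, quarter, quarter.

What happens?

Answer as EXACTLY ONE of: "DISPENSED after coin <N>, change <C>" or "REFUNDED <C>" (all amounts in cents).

Price: 65¢
Coin 1 (nickel, 5¢): balance = 5¢
Coin 2 (quarter, 25¢): balance = 30¢
Coin 3 (quarter, 25¢): balance = 55¢
All coins inserted, balance 55¢ < price 65¢ → REFUND 55¢

Answer: REFUNDED 55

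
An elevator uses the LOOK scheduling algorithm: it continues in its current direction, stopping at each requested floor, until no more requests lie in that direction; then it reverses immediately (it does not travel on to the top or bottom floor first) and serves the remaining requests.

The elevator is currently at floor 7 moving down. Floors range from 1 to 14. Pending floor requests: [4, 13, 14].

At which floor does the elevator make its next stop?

Current floor: 7, direction: down
Requests above: [13, 14]
Requests below: [4]
Moving down and requests lie below → nearest below is max([4]) = 4

Answer: 4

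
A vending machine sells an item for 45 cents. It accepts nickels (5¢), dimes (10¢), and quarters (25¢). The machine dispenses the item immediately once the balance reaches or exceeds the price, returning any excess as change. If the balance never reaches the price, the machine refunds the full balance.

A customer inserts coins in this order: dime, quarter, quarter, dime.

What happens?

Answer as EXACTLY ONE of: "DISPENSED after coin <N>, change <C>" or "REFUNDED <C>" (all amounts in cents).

Answer: DISPENSED after coin 3, change 15

Derivation:
Price: 45¢
Coin 1 (dime, 10¢): balance = 10¢
Coin 2 (quarter, 25¢): balance = 35¢
Coin 3 (quarter, 25¢): balance = 60¢
  → balance >= price → DISPENSE, change = 60 - 45 = 15¢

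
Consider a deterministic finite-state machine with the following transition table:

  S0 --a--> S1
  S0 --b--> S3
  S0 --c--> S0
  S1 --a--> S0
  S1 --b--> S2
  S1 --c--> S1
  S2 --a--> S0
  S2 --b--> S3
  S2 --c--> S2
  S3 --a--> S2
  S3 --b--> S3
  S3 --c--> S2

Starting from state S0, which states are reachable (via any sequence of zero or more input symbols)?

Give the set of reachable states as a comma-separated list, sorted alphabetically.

Answer: S0, S1, S2, S3

Derivation:
BFS from S0:
  visit S0: S0--a-->S1 (new), S0--b-->S3 (new), S0--c-->S0 (seen)
  visit S1: S1--a-->S0 (seen), S1--b-->S2 (new), S1--c-->S1 (seen)
  visit S3: S3--a-->S2 (seen), S3--b-->S3 (seen), S3--c-->S2 (seen)
  visit S2: S2--a-->S0 (seen), S2--b-->S3 (seen), S2--c-->S2 (seen)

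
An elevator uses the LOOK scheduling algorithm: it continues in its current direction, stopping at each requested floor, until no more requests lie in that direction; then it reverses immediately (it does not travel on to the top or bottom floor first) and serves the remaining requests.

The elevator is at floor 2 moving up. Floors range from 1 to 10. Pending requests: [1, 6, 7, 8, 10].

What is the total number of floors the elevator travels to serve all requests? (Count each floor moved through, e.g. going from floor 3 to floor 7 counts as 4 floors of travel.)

Start at floor 2 moving up, LOOK stop order: [6, 7, 8, 10, 1]
  2 → 6: |6-2| = 4, total = 4
  6 → 7: |7-6| = 1, total = 5
  7 → 8: |8-7| = 1, total = 6
  8 → 10: |10-8| = 2, total = 8
  10 → 1: |1-10| = 9, total = 17

Answer: 17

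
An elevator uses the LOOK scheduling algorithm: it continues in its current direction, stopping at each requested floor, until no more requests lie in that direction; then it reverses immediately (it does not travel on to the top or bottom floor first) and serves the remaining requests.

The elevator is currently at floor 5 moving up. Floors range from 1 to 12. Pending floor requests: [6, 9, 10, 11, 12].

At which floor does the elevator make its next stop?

Current floor: 5, direction: up
Requests above: [6, 9, 10, 11, 12]
Requests below: []
Moving up and requests lie above → nearest above is min([6, 9, 10, 11, 12]) = 6

Answer: 6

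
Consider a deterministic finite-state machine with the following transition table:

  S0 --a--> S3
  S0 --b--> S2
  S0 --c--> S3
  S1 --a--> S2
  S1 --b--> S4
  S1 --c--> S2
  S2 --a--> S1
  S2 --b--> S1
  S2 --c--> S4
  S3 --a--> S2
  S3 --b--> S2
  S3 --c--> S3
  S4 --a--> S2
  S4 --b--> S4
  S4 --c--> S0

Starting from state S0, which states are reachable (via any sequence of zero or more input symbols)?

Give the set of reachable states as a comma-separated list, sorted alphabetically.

Answer: S0, S1, S2, S3, S4

Derivation:
BFS from S0:
  visit S0: S0--a-->S3 (new), S0--b-->S2 (new), S0--c-->S3 (seen)
  visit S3: S3--a-->S2 (seen), S3--b-->S2 (seen), S3--c-->S3 (seen)
  visit S2: S2--a-->S1 (new), S2--b-->S1 (seen), S2--c-->S4 (new)
  visit S1: S1--a-->S2 (seen), S1--b-->S4 (seen), S1--c-->S2 (seen)
  visit S4: S4--a-->S2 (seen), S4--b-->S4 (seen), S4--c-->S0 (seen)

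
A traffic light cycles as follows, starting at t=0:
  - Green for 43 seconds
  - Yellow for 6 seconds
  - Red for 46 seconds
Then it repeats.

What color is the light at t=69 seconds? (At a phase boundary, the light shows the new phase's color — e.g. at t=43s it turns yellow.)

Answer: red

Derivation:
Cycle length = 43 + 6 + 46 = 95s
t = 69, phase_t = 69 mod 95 = 69
69 >= 49 → RED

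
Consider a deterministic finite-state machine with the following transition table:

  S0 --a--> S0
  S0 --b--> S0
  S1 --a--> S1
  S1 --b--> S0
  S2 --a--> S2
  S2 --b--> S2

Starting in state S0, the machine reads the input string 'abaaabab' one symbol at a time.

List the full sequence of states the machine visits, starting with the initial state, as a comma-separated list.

Start: S0
  read 'a': S0 --a--> S0
  read 'b': S0 --b--> S0
  read 'a': S0 --a--> S0
  read 'a': S0 --a--> S0
  read 'a': S0 --a--> S0
  read 'b': S0 --b--> S0
  read 'a': S0 --a--> S0
  read 'b': S0 --b--> S0

Answer: S0, S0, S0, S0, S0, S0, S0, S0, S0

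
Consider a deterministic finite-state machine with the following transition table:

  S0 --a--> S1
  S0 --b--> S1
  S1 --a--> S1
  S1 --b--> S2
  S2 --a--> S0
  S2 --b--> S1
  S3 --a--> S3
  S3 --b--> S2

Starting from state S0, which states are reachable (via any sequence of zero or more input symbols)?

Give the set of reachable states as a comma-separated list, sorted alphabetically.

BFS from S0:
  visit S0: S0--a-->S1 (new), S0--b-->S1 (seen)
  visit S1: S1--a-->S1 (seen), S1--b-->S2 (new)
  visit S2: S2--a-->S0 (seen), S2--b-->S1 (seen)

Answer: S0, S1, S2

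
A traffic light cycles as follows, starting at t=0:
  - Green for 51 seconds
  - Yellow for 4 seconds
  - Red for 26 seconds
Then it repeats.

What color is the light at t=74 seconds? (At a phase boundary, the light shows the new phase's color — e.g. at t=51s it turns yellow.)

Cycle length = 51 + 4 + 26 = 81s
t = 74, phase_t = 74 mod 81 = 74
74 >= 55 → RED

Answer: red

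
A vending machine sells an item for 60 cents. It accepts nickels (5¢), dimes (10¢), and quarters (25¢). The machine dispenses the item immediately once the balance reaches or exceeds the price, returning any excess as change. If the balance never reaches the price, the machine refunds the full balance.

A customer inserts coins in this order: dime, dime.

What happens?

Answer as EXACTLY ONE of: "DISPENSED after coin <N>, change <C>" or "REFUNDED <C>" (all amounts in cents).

Price: 60¢
Coin 1 (dime, 10¢): balance = 10¢
Coin 2 (dime, 10¢): balance = 20¢
All coins inserted, balance 20¢ < price 60¢ → REFUND 20¢

Answer: REFUNDED 20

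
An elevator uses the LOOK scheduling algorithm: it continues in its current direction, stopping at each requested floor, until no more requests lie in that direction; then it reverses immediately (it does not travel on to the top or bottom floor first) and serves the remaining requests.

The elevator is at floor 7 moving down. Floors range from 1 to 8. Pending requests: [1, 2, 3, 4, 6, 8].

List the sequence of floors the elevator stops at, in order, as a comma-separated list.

Current: 7, moving DOWN
Serve below first (descending): [6, 4, 3, 2, 1]
Then reverse, serve above (ascending): [8]

Answer: 6, 4, 3, 2, 1, 8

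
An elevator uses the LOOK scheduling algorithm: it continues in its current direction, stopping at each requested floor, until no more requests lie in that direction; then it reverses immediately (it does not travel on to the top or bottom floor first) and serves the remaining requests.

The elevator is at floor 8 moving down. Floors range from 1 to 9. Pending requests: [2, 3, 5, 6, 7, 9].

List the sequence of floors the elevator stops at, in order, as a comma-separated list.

Current: 8, moving DOWN
Serve below first (descending): [7, 6, 5, 3, 2]
Then reverse, serve above (ascending): [9]

Answer: 7, 6, 5, 3, 2, 9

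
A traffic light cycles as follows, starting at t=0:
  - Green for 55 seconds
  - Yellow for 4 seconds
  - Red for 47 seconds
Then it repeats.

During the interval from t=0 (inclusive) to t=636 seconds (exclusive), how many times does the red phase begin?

Answer: 6

Derivation:
Cycle = 55+4+47 = 106s
red phase starts at t = k*106 + 59 for k=0,1,2,...
Need k*106+59 < 636 → k < 5.443
k ∈ {0, ..., 5} → 6 starts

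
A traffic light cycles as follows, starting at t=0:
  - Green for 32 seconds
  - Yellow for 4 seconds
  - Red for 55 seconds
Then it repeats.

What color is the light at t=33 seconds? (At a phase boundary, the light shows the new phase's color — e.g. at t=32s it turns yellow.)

Answer: yellow

Derivation:
Cycle length = 32 + 4 + 55 = 91s
t = 33, phase_t = 33 mod 91 = 33
32 <= 33 < 36 (yellow end) → YELLOW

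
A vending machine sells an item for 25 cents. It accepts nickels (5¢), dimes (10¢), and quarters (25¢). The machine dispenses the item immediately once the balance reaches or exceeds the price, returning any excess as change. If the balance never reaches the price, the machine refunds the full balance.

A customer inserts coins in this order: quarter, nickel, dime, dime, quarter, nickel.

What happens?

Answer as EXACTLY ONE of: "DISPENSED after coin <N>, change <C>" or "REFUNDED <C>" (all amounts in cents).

Price: 25¢
Coin 1 (quarter, 25¢): balance = 25¢
  → balance >= price → DISPENSE, change = 25 - 25 = 0¢

Answer: DISPENSED after coin 1, change 0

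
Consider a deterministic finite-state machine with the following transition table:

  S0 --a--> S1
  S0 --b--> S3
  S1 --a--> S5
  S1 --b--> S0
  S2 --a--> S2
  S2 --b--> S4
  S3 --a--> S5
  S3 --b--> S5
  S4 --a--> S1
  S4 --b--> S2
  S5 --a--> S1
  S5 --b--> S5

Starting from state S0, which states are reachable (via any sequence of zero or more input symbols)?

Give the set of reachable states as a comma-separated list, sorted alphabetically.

BFS from S0:
  visit S0: S0--a-->S1 (new), S0--b-->S3 (new)
  visit S1: S1--a-->S5 (new), S1--b-->S0 (seen)
  visit S3: S3--a-->S5 (seen), S3--b-->S5 (seen)
  visit S5: S5--a-->S1 (seen), S5--b-->S5 (seen)

Answer: S0, S1, S3, S5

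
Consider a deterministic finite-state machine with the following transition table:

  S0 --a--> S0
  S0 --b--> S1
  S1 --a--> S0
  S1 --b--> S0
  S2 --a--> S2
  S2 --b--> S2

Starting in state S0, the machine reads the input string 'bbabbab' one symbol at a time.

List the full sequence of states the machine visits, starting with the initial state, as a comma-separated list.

Answer: S0, S1, S0, S0, S1, S0, S0, S1

Derivation:
Start: S0
  read 'b': S0 --b--> S1
  read 'b': S1 --b--> S0
  read 'a': S0 --a--> S0
  read 'b': S0 --b--> S1
  read 'b': S1 --b--> S0
  read 'a': S0 --a--> S0
  read 'b': S0 --b--> S1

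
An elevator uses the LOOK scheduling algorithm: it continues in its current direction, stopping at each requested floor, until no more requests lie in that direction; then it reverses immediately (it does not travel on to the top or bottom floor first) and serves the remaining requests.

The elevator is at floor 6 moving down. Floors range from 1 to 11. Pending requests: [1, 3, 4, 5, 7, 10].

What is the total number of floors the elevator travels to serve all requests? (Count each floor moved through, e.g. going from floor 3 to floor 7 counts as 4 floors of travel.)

Answer: 14

Derivation:
Start at floor 6 moving down, LOOK stop order: [5, 4, 3, 1, 7, 10]
  6 → 5: |5-6| = 1, total = 1
  5 → 4: |4-5| = 1, total = 2
  4 → 3: |3-4| = 1, total = 3
  3 → 1: |1-3| = 2, total = 5
  1 → 7: |7-1| = 6, total = 11
  7 → 10: |10-7| = 3, total = 14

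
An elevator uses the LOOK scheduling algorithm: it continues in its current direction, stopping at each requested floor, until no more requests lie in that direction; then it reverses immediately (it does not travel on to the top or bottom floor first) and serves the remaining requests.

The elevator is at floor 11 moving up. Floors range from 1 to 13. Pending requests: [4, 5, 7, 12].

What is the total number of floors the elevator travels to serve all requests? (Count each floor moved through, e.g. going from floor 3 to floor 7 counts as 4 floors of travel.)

Start at floor 11 moving up, LOOK stop order: [12, 7, 5, 4]
  11 → 12: |12-11| = 1, total = 1
  12 → 7: |7-12| = 5, total = 6
  7 → 5: |5-7| = 2, total = 8
  5 → 4: |4-5| = 1, total = 9

Answer: 9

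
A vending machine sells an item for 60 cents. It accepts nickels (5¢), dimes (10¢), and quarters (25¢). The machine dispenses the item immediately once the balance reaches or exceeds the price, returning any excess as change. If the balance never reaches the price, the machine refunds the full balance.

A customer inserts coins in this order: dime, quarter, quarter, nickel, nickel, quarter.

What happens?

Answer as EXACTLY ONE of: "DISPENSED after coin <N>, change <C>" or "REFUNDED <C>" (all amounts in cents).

Price: 60¢
Coin 1 (dime, 10¢): balance = 10¢
Coin 2 (quarter, 25¢): balance = 35¢
Coin 3 (quarter, 25¢): balance = 60¢
  → balance >= price → DISPENSE, change = 60 - 60 = 0¢

Answer: DISPENSED after coin 3, change 0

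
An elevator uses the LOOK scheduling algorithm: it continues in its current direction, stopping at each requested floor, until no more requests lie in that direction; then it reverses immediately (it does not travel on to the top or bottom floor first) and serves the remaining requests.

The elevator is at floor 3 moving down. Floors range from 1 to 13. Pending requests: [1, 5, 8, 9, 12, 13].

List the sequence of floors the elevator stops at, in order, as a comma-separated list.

Answer: 1, 5, 8, 9, 12, 13

Derivation:
Current: 3, moving DOWN
Serve below first (descending): [1]
Then reverse, serve above (ascending): [5, 8, 9, 12, 13]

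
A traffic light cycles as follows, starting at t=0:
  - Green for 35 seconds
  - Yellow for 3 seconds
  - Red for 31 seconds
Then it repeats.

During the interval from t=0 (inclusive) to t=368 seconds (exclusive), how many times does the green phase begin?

Cycle = 35+3+31 = 69s
green phase starts at t = k*69 + 0 for k=0,1,2,...
Need k*69+0 < 368 → k < 5.333
k ∈ {0, ..., 5} → 6 starts

Answer: 6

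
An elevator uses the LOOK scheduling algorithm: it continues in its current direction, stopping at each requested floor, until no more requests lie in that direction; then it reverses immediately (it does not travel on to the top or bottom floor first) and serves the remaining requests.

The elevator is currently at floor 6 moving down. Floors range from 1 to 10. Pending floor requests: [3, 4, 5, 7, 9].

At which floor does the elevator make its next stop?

Current floor: 6, direction: down
Requests above: [7, 9]
Requests below: [3, 4, 5]
Moving down and requests lie below → nearest below is max([3, 4, 5]) = 5

Answer: 5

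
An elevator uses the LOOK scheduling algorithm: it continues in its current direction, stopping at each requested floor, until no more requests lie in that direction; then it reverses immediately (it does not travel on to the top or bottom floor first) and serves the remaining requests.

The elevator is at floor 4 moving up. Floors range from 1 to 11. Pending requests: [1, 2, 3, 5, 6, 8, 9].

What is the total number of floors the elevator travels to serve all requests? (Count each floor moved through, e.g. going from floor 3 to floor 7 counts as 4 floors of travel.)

Start at floor 4 moving up, LOOK stop order: [5, 6, 8, 9, 3, 2, 1]
  4 → 5: |5-4| = 1, total = 1
  5 → 6: |6-5| = 1, total = 2
  6 → 8: |8-6| = 2, total = 4
  8 → 9: |9-8| = 1, total = 5
  9 → 3: |3-9| = 6, total = 11
  3 → 2: |2-3| = 1, total = 12
  2 → 1: |1-2| = 1, total = 13

Answer: 13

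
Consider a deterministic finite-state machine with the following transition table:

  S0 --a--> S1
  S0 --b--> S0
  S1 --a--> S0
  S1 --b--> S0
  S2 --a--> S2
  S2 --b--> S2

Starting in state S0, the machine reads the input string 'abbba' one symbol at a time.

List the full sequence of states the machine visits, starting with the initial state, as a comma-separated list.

Start: S0
  read 'a': S0 --a--> S1
  read 'b': S1 --b--> S0
  read 'b': S0 --b--> S0
  read 'b': S0 --b--> S0
  read 'a': S0 --a--> S1

Answer: S0, S1, S0, S0, S0, S1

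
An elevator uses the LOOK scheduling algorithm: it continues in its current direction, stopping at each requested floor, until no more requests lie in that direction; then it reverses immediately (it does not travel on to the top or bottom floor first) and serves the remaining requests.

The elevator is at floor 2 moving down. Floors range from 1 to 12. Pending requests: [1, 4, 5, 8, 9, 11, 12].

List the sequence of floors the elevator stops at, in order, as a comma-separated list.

Answer: 1, 4, 5, 8, 9, 11, 12

Derivation:
Current: 2, moving DOWN
Serve below first (descending): [1]
Then reverse, serve above (ascending): [4, 5, 8, 9, 11, 12]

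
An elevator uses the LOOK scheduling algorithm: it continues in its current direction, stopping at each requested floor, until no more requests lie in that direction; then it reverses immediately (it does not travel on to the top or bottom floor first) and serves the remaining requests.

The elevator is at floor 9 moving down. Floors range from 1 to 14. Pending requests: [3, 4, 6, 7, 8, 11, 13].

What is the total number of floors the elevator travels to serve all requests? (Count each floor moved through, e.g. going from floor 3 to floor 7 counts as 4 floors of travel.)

Answer: 16

Derivation:
Start at floor 9 moving down, LOOK stop order: [8, 7, 6, 4, 3, 11, 13]
  9 → 8: |8-9| = 1, total = 1
  8 → 7: |7-8| = 1, total = 2
  7 → 6: |6-7| = 1, total = 3
  6 → 4: |4-6| = 2, total = 5
  4 → 3: |3-4| = 1, total = 6
  3 → 11: |11-3| = 8, total = 14
  11 → 13: |13-11| = 2, total = 16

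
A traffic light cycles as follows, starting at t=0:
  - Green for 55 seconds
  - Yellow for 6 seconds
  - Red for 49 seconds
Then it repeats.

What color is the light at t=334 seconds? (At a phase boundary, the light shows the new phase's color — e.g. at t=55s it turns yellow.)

Answer: green

Derivation:
Cycle length = 55 + 6 + 49 = 110s
t = 334, phase_t = 334 mod 110 = 4
4 < 55 (green end) → GREEN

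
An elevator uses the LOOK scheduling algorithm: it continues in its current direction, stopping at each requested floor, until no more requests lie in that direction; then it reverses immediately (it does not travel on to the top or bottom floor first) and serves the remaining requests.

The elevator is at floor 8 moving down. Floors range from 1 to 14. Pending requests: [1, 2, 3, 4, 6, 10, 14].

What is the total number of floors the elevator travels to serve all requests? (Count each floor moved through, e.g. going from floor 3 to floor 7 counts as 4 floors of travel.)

Start at floor 8 moving down, LOOK stop order: [6, 4, 3, 2, 1, 10, 14]
  8 → 6: |6-8| = 2, total = 2
  6 → 4: |4-6| = 2, total = 4
  4 → 3: |3-4| = 1, total = 5
  3 → 2: |2-3| = 1, total = 6
  2 → 1: |1-2| = 1, total = 7
  1 → 10: |10-1| = 9, total = 16
  10 → 14: |14-10| = 4, total = 20

Answer: 20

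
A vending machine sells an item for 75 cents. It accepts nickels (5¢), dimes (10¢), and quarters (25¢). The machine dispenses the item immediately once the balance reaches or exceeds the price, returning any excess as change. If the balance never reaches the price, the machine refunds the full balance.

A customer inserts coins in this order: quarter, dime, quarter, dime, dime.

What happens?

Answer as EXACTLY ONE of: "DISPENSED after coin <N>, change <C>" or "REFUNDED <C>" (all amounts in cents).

Price: 75¢
Coin 1 (quarter, 25¢): balance = 25¢
Coin 2 (dime, 10¢): balance = 35¢
Coin 3 (quarter, 25¢): balance = 60¢
Coin 4 (dime, 10¢): balance = 70¢
Coin 5 (dime, 10¢): balance = 80¢
  → balance >= price → DISPENSE, change = 80 - 75 = 5¢

Answer: DISPENSED after coin 5, change 5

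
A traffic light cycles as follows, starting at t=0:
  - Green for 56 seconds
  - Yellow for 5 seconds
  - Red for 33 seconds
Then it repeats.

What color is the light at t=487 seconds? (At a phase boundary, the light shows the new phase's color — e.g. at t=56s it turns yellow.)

Answer: green

Derivation:
Cycle length = 56 + 5 + 33 = 94s
t = 487, phase_t = 487 mod 94 = 17
17 < 56 (green end) → GREEN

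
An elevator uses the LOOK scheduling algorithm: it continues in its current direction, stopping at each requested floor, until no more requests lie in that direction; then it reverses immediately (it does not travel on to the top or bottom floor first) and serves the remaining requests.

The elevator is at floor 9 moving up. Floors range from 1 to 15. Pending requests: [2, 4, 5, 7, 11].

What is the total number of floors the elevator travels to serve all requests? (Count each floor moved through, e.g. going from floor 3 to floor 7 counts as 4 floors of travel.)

Start at floor 9 moving up, LOOK stop order: [11, 7, 5, 4, 2]
  9 → 11: |11-9| = 2, total = 2
  11 → 7: |7-11| = 4, total = 6
  7 → 5: |5-7| = 2, total = 8
  5 → 4: |4-5| = 1, total = 9
  4 → 2: |2-4| = 2, total = 11

Answer: 11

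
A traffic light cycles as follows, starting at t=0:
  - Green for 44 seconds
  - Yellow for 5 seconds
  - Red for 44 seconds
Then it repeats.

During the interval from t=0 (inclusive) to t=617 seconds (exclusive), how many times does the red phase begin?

Answer: 7

Derivation:
Cycle = 44+5+44 = 93s
red phase starts at t = k*93 + 49 for k=0,1,2,...
Need k*93+49 < 617 → k < 6.108
k ∈ {0, ..., 6} → 7 starts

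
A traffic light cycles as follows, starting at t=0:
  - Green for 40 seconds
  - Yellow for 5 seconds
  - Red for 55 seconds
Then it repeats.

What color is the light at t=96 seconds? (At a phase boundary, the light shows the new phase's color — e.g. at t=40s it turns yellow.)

Answer: red

Derivation:
Cycle length = 40 + 5 + 55 = 100s
t = 96, phase_t = 96 mod 100 = 96
96 >= 45 → RED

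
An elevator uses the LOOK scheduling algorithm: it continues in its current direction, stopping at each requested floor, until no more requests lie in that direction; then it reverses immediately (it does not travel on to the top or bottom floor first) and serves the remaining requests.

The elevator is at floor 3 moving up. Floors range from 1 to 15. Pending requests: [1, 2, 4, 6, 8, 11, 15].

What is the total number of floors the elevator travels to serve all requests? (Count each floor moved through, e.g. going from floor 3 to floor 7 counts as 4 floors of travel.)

Answer: 26

Derivation:
Start at floor 3 moving up, LOOK stop order: [4, 6, 8, 11, 15, 2, 1]
  3 → 4: |4-3| = 1, total = 1
  4 → 6: |6-4| = 2, total = 3
  6 → 8: |8-6| = 2, total = 5
  8 → 11: |11-8| = 3, total = 8
  11 → 15: |15-11| = 4, total = 12
  15 → 2: |2-15| = 13, total = 25
  2 → 1: |1-2| = 1, total = 26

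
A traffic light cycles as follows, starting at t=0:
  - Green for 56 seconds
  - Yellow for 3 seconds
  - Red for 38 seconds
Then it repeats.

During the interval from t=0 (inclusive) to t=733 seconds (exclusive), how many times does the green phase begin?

Cycle = 56+3+38 = 97s
green phase starts at t = k*97 + 0 for k=0,1,2,...
Need k*97+0 < 733 → k < 7.557
k ∈ {0, ..., 7} → 8 starts

Answer: 8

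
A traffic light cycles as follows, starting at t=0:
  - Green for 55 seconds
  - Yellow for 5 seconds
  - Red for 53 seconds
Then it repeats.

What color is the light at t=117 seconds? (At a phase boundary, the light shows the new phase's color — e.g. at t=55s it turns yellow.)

Answer: green

Derivation:
Cycle length = 55 + 5 + 53 = 113s
t = 117, phase_t = 117 mod 113 = 4
4 < 55 (green end) → GREEN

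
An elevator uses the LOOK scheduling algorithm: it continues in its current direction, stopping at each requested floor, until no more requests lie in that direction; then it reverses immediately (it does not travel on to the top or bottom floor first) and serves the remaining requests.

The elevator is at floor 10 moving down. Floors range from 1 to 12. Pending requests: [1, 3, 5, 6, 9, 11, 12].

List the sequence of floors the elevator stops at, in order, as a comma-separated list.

Current: 10, moving DOWN
Serve below first (descending): [9, 6, 5, 3, 1]
Then reverse, serve above (ascending): [11, 12]

Answer: 9, 6, 5, 3, 1, 11, 12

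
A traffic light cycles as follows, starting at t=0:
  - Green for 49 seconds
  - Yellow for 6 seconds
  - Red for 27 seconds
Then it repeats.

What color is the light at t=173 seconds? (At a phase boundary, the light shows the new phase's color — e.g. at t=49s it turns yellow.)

Cycle length = 49 + 6 + 27 = 82s
t = 173, phase_t = 173 mod 82 = 9
9 < 49 (green end) → GREEN

Answer: green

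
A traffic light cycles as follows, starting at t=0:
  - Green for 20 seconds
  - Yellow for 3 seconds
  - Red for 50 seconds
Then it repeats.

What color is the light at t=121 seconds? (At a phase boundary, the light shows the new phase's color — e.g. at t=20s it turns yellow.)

Answer: red

Derivation:
Cycle length = 20 + 3 + 50 = 73s
t = 121, phase_t = 121 mod 73 = 48
48 >= 23 → RED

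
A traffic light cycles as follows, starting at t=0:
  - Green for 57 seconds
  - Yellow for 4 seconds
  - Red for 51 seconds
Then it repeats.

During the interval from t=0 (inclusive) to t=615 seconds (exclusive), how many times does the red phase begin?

Cycle = 57+4+51 = 112s
red phase starts at t = k*112 + 61 for k=0,1,2,...
Need k*112+61 < 615 → k < 4.946
k ∈ {0, ..., 4} → 5 starts

Answer: 5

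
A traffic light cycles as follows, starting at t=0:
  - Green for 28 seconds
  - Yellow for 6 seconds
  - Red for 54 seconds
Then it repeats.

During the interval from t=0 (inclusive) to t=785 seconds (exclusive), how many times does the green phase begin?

Answer: 9

Derivation:
Cycle = 28+6+54 = 88s
green phase starts at t = k*88 + 0 for k=0,1,2,...
Need k*88+0 < 785 → k < 8.920
k ∈ {0, ..., 8} → 9 starts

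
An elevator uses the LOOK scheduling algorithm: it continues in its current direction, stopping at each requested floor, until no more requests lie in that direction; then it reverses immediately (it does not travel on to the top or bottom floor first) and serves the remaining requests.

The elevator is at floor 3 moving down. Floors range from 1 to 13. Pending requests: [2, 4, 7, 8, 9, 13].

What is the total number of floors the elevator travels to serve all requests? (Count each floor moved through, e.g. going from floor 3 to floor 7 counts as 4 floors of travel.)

Start at floor 3 moving down, LOOK stop order: [2, 4, 7, 8, 9, 13]
  3 → 2: |2-3| = 1, total = 1
  2 → 4: |4-2| = 2, total = 3
  4 → 7: |7-4| = 3, total = 6
  7 → 8: |8-7| = 1, total = 7
  8 → 9: |9-8| = 1, total = 8
  9 → 13: |13-9| = 4, total = 12

Answer: 12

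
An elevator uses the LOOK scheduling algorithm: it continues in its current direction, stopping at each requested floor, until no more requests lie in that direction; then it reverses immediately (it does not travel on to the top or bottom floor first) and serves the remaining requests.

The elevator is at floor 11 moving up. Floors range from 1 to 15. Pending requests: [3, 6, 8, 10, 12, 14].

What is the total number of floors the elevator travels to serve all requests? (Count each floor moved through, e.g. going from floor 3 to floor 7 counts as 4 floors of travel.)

Answer: 14

Derivation:
Start at floor 11 moving up, LOOK stop order: [12, 14, 10, 8, 6, 3]
  11 → 12: |12-11| = 1, total = 1
  12 → 14: |14-12| = 2, total = 3
  14 → 10: |10-14| = 4, total = 7
  10 → 8: |8-10| = 2, total = 9
  8 → 6: |6-8| = 2, total = 11
  6 → 3: |3-6| = 3, total = 14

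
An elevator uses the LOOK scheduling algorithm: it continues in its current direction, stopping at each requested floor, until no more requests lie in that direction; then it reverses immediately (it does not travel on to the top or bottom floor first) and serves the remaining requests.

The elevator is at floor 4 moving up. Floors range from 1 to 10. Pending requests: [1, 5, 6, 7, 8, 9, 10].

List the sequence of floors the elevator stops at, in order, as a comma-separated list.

Current: 4, moving UP
Serve above first (ascending): [5, 6, 7, 8, 9, 10]
Then reverse, serve below (descending): [1]

Answer: 5, 6, 7, 8, 9, 10, 1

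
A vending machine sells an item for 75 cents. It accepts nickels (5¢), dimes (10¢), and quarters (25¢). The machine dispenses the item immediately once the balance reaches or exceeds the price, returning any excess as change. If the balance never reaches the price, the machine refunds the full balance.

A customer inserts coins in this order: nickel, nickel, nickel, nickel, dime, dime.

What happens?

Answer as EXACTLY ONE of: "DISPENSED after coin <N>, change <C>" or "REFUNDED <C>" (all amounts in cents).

Answer: REFUNDED 40

Derivation:
Price: 75¢
Coin 1 (nickel, 5¢): balance = 5¢
Coin 2 (nickel, 5¢): balance = 10¢
Coin 3 (nickel, 5¢): balance = 15¢
Coin 4 (nickel, 5¢): balance = 20¢
Coin 5 (dime, 10¢): balance = 30¢
Coin 6 (dime, 10¢): balance = 40¢
All coins inserted, balance 40¢ < price 75¢ → REFUND 40¢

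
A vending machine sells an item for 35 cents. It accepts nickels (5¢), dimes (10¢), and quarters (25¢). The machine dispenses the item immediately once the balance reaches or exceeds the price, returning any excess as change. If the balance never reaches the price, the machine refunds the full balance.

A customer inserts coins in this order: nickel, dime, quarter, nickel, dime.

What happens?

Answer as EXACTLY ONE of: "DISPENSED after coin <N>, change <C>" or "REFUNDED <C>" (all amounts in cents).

Price: 35¢
Coin 1 (nickel, 5¢): balance = 5¢
Coin 2 (dime, 10¢): balance = 15¢
Coin 3 (quarter, 25¢): balance = 40¢
  → balance >= price → DISPENSE, change = 40 - 35 = 5¢

Answer: DISPENSED after coin 3, change 5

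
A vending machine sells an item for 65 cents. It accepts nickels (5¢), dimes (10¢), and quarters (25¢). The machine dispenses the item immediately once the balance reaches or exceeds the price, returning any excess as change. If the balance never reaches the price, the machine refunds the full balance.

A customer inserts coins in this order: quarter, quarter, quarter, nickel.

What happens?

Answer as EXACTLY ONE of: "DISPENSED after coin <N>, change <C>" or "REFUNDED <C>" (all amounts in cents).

Answer: DISPENSED after coin 3, change 10

Derivation:
Price: 65¢
Coin 1 (quarter, 25¢): balance = 25¢
Coin 2 (quarter, 25¢): balance = 50¢
Coin 3 (quarter, 25¢): balance = 75¢
  → balance >= price → DISPENSE, change = 75 - 65 = 10¢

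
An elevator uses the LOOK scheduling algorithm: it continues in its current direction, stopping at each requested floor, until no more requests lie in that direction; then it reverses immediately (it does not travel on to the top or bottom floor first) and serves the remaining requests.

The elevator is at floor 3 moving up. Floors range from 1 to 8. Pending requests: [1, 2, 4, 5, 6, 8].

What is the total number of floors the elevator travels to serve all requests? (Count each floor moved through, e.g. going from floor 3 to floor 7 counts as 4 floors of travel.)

Start at floor 3 moving up, LOOK stop order: [4, 5, 6, 8, 2, 1]
  3 → 4: |4-3| = 1, total = 1
  4 → 5: |5-4| = 1, total = 2
  5 → 6: |6-5| = 1, total = 3
  6 → 8: |8-6| = 2, total = 5
  8 → 2: |2-8| = 6, total = 11
  2 → 1: |1-2| = 1, total = 12

Answer: 12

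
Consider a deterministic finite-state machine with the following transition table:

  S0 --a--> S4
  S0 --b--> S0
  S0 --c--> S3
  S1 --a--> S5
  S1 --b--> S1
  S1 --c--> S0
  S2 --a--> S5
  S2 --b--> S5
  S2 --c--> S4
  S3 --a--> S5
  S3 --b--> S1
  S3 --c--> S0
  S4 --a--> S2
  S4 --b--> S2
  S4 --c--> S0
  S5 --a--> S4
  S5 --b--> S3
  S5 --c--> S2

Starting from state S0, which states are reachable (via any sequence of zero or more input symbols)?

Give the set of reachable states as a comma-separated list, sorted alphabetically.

BFS from S0:
  visit S0: S0--a-->S4 (new), S0--b-->S0 (seen), S0--c-->S3 (new)
  visit S4: S4--a-->S2 (new), S4--b-->S2 (seen), S4--c-->S0 (seen)
  visit S3: S3--a-->S5 (new), S3--b-->S1 (new), S3--c-->S0 (seen)
  visit S2: S2--a-->S5 (seen), S2--b-->S5 (seen), S2--c-->S4 (seen)
  visit S5: S5--a-->S4 (seen), S5--b-->S3 (seen), S5--c-->S2 (seen)
  visit S1: S1--a-->S5 (seen), S1--b-->S1 (seen), S1--c-->S0 (seen)

Answer: S0, S1, S2, S3, S4, S5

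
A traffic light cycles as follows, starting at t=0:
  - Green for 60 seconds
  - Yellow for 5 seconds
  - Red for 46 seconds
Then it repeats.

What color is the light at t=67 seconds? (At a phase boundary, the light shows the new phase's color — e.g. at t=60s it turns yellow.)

Answer: red

Derivation:
Cycle length = 60 + 5 + 46 = 111s
t = 67, phase_t = 67 mod 111 = 67
67 >= 65 → RED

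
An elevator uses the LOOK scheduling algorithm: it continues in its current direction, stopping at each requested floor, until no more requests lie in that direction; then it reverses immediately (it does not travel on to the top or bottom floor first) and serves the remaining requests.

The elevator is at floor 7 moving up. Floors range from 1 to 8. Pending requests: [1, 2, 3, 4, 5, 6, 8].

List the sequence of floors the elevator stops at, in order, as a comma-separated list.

Current: 7, moving UP
Serve above first (ascending): [8]
Then reverse, serve below (descending): [6, 5, 4, 3, 2, 1]

Answer: 8, 6, 5, 4, 3, 2, 1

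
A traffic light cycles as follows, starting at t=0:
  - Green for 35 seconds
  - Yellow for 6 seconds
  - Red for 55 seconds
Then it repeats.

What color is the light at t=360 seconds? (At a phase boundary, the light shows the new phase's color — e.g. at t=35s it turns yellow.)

Answer: red

Derivation:
Cycle length = 35 + 6 + 55 = 96s
t = 360, phase_t = 360 mod 96 = 72
72 >= 41 → RED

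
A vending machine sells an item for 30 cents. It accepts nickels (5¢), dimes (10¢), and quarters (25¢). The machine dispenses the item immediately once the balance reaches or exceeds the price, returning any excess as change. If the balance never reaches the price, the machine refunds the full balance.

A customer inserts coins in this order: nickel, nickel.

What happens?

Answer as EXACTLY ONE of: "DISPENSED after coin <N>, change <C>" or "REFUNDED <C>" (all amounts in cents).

Price: 30¢
Coin 1 (nickel, 5¢): balance = 5¢
Coin 2 (nickel, 5¢): balance = 10¢
All coins inserted, balance 10¢ < price 30¢ → REFUND 10¢

Answer: REFUNDED 10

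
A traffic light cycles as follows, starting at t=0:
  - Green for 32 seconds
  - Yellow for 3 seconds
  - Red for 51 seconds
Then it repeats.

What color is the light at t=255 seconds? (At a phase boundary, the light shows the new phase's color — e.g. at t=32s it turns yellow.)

Answer: red

Derivation:
Cycle length = 32 + 3 + 51 = 86s
t = 255, phase_t = 255 mod 86 = 83
83 >= 35 → RED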